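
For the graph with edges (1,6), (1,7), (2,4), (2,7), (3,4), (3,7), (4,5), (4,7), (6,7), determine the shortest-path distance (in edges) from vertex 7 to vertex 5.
2 (path: 7 -> 4 -> 5, 2 edges)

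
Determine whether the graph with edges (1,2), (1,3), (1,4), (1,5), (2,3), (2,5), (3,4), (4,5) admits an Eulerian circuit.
No (4 vertices have odd degree: {2, 3, 4, 5}; Eulerian circuit requires 0)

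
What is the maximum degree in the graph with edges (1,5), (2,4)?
1 (attained at vertices 1, 2, 4, 5)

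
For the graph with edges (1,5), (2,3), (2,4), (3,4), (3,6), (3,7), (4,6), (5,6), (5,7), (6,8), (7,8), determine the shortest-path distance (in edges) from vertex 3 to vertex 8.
2 (path: 3 -> 6 -> 8, 2 edges)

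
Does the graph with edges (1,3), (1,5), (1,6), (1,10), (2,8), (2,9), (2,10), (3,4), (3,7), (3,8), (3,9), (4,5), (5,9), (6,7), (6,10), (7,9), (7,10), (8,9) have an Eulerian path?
No (6 vertices have odd degree: {2, 3, 5, 6, 8, 9}; Eulerian path requires 0 or 2)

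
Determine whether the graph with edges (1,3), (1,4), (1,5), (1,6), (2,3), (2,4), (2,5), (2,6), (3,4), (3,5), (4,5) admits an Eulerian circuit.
Yes (the graph is connected and all 6 vertices have even degree)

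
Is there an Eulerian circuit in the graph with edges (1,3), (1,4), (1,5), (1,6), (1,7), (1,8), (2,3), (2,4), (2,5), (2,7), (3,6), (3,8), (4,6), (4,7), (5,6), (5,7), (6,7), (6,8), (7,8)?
Yes (the graph is connected and all 8 vertices have even degree)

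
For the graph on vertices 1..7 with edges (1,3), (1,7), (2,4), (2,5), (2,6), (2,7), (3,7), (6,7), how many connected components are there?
1 (components: {1, 2, 3, 4, 5, 6, 7})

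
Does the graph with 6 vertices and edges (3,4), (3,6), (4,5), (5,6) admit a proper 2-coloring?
Yes. Partition: {1, 2, 3, 5}, {4, 6}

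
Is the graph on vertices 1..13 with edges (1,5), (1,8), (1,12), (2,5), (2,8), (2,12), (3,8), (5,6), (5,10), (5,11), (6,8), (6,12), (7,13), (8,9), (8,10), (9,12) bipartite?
Yes. Partition: {1, 2, 3, 4, 6, 9, 10, 11, 13}, {5, 7, 8, 12}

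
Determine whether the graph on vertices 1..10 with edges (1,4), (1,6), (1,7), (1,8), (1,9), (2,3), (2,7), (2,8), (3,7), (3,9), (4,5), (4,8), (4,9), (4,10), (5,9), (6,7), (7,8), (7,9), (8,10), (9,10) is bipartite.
No (odd cycle of length 3: 9 -> 1 -> 4 -> 9)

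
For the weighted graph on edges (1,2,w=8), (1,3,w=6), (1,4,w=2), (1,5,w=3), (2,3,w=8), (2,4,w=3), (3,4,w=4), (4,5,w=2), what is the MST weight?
11 (MST edges: (1,4,w=2), (2,4,w=3), (3,4,w=4), (4,5,w=2); sum of weights 2 + 3 + 4 + 2 = 11)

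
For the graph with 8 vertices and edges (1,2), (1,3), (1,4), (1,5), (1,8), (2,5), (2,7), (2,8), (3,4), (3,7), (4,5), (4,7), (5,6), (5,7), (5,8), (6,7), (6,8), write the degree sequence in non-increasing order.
[6, 5, 5, 4, 4, 4, 3, 3] (degrees: deg(1)=5, deg(2)=4, deg(3)=3, deg(4)=4, deg(5)=6, deg(6)=3, deg(7)=5, deg(8)=4)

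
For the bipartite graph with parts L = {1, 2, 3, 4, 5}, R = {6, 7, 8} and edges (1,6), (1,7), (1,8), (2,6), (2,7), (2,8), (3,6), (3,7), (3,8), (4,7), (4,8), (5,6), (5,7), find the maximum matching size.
3 (matching: (1,8), (2,7), (3,6); upper bound min(|L|,|R|) = min(5,3) = 3)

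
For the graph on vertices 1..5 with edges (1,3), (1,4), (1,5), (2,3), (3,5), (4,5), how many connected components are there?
1 (components: {1, 2, 3, 4, 5})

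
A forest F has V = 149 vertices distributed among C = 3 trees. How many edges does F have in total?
146 (Each of the 3 component trees on V_i vertices has V_i - 1 edges; summing gives V - C = 149 - 3 = 146)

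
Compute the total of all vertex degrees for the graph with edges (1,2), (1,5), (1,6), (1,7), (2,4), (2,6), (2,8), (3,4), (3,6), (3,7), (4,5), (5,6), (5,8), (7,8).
28 (handshake: sum of degrees = 2|E| = 2 x 14 = 28)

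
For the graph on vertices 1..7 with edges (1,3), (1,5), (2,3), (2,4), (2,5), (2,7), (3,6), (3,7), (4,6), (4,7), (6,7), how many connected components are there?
1 (components: {1, 2, 3, 4, 5, 6, 7})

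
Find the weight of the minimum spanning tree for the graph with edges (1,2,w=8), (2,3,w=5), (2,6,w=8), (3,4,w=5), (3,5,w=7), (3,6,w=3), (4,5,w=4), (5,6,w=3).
23 (MST edges: (1,2,w=8), (2,3,w=5), (3,6,w=3), (4,5,w=4), (5,6,w=3); sum of weights 8 + 5 + 3 + 4 + 3 = 23)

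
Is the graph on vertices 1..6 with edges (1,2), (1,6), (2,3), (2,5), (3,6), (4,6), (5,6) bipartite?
Yes. Partition: {1, 3, 4, 5}, {2, 6}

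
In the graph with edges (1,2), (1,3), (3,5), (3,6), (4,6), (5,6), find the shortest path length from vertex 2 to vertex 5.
3 (path: 2 -> 1 -> 3 -> 5, 3 edges)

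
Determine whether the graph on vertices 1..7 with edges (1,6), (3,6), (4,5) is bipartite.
Yes. Partition: {1, 2, 3, 4, 7}, {5, 6}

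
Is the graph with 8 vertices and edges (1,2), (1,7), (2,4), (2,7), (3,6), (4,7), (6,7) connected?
No, it has 3 components: {1, 2, 3, 4, 6, 7}, {5}, {8}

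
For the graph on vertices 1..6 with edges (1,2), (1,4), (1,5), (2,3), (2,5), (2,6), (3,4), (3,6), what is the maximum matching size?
3 (matching: (1,5), (2,6), (3,4); upper bound floor(n/2) = floor(6/2) = 3)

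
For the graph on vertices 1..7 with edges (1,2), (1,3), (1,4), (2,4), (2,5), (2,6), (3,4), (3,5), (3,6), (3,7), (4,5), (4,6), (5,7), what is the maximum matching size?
3 (matching: (2,5), (3,7), (4,6); upper bound floor(n/2) = floor(7/2) = 3)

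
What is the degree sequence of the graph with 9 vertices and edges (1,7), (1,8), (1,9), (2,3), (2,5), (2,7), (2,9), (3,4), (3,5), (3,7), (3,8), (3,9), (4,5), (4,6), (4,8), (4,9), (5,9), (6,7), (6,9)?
[6, 6, 5, 4, 4, 4, 3, 3, 3] (degrees: deg(1)=3, deg(2)=4, deg(3)=6, deg(4)=5, deg(5)=4, deg(6)=3, deg(7)=4, deg(8)=3, deg(9)=6)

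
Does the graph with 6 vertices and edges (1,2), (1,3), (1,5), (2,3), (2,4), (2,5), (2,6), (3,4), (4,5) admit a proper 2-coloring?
No (odd cycle of length 3: 3 -> 1 -> 2 -> 3)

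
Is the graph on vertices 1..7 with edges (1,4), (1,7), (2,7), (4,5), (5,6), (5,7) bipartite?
Yes. Partition: {1, 2, 3, 5}, {4, 6, 7}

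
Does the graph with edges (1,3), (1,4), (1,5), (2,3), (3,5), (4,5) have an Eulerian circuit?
No (4 vertices have odd degree: {1, 2, 3, 5}; Eulerian circuit requires 0)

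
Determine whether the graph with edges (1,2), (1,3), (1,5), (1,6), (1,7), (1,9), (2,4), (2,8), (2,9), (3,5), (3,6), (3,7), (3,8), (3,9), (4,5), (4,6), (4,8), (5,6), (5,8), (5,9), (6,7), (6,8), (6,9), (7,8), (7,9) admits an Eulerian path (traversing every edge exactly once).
Yes (the graph is connected and exactly 2 vertices have odd degree: {6, 7}; any Eulerian path must start and end at those)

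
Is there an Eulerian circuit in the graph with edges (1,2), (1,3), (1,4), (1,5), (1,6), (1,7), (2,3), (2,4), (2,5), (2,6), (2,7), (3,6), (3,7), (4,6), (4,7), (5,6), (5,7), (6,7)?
Yes (the graph is connected and all 7 vertices have even degree)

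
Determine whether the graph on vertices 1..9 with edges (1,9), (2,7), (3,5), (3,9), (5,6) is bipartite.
Yes. Partition: {1, 2, 3, 4, 6, 8}, {5, 7, 9}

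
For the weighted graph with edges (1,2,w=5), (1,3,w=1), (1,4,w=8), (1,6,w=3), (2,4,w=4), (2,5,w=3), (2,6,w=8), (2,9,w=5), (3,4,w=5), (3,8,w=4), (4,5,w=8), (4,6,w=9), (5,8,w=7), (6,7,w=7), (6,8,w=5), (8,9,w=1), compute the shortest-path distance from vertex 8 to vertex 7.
12 (path: 8 -> 6 -> 7; weights 5 + 7 = 12)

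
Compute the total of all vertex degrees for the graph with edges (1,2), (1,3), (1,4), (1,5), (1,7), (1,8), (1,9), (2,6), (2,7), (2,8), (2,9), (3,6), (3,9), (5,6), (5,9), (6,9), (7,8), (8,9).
36 (handshake: sum of degrees = 2|E| = 2 x 18 = 36)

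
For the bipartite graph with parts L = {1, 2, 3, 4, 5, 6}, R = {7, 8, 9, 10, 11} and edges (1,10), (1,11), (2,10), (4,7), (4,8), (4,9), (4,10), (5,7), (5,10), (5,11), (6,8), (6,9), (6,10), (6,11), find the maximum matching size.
5 (matching: (1,11), (2,10), (4,9), (5,7), (6,8); upper bound min(|L|,|R|) = min(6,5) = 5)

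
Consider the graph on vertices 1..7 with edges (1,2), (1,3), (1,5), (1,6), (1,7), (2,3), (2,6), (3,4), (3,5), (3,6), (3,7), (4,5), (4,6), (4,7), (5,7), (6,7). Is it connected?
Yes (BFS from 1 visits [1, 2, 3, 5, 6, 7, 4] — all 7 vertices reached)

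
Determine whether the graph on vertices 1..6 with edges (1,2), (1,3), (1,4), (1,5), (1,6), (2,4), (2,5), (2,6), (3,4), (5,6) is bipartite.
No (odd cycle of length 3: 6 -> 1 -> 5 -> 6)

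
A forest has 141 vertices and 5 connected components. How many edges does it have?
136 (Each of the 5 component trees on V_i vertices has V_i - 1 edges; summing gives V - C = 141 - 5 = 136)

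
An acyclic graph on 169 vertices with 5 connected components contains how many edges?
164 (Each of the 5 component trees on V_i vertices has V_i - 1 edges; summing gives V - C = 169 - 5 = 164)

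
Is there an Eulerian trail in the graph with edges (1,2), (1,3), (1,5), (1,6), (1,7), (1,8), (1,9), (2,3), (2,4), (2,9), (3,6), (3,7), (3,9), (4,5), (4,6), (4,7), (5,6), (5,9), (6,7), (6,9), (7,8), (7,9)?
Yes (the graph is connected and exactly 2 vertices have odd degree: {1, 3}; any Eulerian path must start and end at those)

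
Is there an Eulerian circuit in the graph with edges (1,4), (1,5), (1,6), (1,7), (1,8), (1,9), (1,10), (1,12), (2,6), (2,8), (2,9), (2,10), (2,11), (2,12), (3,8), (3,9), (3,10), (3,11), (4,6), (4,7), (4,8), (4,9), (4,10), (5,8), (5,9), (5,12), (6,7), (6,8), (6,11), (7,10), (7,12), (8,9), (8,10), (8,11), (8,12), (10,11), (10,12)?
No (2 vertices have odd degree: {7, 11}; Eulerian circuit requires 0)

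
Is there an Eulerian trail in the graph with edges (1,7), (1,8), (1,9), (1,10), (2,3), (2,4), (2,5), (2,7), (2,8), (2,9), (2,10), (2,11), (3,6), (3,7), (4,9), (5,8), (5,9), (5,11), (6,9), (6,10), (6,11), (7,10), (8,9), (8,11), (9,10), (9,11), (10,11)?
Yes (the graph is connected and exactly 2 vertices have odd degree: {3, 8}; any Eulerian path must start and end at those)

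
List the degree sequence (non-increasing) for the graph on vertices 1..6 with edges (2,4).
[1, 1, 0, 0, 0, 0] (degrees: deg(1)=0, deg(2)=1, deg(3)=0, deg(4)=1, deg(5)=0, deg(6)=0)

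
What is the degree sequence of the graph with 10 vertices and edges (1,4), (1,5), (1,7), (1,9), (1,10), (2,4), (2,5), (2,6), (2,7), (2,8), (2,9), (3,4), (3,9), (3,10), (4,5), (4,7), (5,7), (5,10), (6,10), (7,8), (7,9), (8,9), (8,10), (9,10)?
[6, 6, 6, 6, 5, 5, 5, 4, 3, 2] (degrees: deg(1)=5, deg(2)=6, deg(3)=3, deg(4)=5, deg(5)=5, deg(6)=2, deg(7)=6, deg(8)=4, deg(9)=6, deg(10)=6)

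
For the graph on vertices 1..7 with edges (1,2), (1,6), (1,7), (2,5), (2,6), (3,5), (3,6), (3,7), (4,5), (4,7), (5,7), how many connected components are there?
1 (components: {1, 2, 3, 4, 5, 6, 7})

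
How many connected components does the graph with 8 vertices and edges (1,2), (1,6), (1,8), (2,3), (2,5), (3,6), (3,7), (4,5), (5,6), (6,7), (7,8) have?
1 (components: {1, 2, 3, 4, 5, 6, 7, 8})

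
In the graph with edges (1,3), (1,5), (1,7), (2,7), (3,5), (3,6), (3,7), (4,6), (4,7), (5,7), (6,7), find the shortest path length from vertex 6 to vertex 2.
2 (path: 6 -> 7 -> 2, 2 edges)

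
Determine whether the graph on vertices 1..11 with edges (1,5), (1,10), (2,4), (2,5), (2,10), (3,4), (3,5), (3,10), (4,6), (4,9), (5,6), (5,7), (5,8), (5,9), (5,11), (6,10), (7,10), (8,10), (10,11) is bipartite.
Yes. Partition: {1, 2, 3, 6, 7, 8, 9, 11}, {4, 5, 10}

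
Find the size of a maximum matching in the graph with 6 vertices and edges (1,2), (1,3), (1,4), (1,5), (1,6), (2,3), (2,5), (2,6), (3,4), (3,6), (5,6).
3 (matching: (1,6), (2,5), (3,4); upper bound floor(n/2) = floor(6/2) = 3)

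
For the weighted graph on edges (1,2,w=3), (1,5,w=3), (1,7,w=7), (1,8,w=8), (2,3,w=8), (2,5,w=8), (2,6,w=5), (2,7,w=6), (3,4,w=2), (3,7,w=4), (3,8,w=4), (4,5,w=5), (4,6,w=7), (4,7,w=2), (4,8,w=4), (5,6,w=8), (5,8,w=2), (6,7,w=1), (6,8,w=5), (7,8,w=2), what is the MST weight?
15 (MST edges: (1,2,w=3), (1,5,w=3), (3,4,w=2), (4,7,w=2), (5,8,w=2), (6,7,w=1), (7,8,w=2); sum of weights 3 + 3 + 2 + 2 + 2 + 1 + 2 = 15)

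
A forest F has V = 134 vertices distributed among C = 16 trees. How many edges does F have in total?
118 (Each of the 16 component trees on V_i vertices has V_i - 1 edges; summing gives V - C = 134 - 16 = 118)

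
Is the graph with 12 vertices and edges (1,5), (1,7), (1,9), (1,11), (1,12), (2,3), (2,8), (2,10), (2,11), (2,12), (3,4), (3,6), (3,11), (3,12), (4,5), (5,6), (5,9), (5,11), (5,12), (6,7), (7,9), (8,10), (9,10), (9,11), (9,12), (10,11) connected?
Yes (BFS from 1 visits [1, 5, 7, 9, 11, 12, 4, 6, 10, 2, 3, 8] — all 12 vertices reached)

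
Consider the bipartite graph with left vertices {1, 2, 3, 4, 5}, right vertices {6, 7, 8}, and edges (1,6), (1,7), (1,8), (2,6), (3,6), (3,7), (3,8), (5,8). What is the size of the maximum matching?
3 (matching: (1,8), (2,6), (3,7); upper bound min(|L|,|R|) = min(5,3) = 3)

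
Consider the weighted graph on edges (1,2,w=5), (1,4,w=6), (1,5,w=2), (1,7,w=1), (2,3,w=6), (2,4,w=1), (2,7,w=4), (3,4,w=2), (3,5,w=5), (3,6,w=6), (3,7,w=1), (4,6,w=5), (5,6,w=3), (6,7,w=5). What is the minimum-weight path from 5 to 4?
6 (path: 5 -> 1 -> 7 -> 3 -> 4; weights 2 + 1 + 1 + 2 = 6)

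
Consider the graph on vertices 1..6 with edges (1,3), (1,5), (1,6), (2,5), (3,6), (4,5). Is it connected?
Yes (BFS from 1 visits [1, 3, 5, 6, 2, 4] — all 6 vertices reached)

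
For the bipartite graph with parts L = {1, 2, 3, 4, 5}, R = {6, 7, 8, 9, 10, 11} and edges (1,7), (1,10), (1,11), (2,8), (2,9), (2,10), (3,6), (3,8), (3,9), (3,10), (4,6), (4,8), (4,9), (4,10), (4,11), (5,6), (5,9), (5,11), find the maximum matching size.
5 (matching: (1,7), (2,10), (3,9), (4,8), (5,11); upper bound min(|L|,|R|) = min(5,6) = 5)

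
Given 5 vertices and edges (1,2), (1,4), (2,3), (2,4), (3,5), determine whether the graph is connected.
Yes (BFS from 1 visits [1, 2, 4, 3, 5] — all 5 vertices reached)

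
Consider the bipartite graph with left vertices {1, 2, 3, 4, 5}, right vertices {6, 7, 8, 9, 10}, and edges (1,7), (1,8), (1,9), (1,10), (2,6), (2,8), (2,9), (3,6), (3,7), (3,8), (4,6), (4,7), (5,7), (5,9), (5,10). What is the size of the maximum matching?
5 (matching: (1,10), (2,9), (3,8), (4,6), (5,7); upper bound min(|L|,|R|) = min(5,5) = 5)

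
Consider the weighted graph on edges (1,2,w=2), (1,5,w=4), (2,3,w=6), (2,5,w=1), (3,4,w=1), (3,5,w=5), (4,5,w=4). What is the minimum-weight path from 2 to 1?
2 (path: 2 -> 1; weights 2 = 2)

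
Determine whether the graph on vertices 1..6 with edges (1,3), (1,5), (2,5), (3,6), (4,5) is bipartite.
Yes. Partition: {1, 2, 4, 6}, {3, 5}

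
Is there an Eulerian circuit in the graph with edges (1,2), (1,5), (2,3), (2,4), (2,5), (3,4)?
Yes (the graph is connected and all 5 vertices have even degree)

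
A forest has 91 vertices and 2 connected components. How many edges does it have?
89 (Each of the 2 component trees on V_i vertices has V_i - 1 edges; summing gives V - C = 91 - 2 = 89)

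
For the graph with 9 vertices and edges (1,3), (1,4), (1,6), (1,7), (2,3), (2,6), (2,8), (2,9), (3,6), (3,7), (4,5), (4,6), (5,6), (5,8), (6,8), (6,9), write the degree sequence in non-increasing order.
[7, 4, 4, 4, 3, 3, 3, 2, 2] (degrees: deg(1)=4, deg(2)=4, deg(3)=4, deg(4)=3, deg(5)=3, deg(6)=7, deg(7)=2, deg(8)=3, deg(9)=2)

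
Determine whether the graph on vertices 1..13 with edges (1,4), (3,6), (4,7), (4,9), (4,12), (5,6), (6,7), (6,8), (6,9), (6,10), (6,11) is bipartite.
Yes. Partition: {1, 2, 3, 5, 7, 8, 9, 10, 11, 12, 13}, {4, 6}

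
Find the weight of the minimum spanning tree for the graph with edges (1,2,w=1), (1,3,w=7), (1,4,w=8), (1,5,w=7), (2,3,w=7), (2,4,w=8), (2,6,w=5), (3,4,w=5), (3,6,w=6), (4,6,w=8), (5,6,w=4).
21 (MST edges: (1,2,w=1), (2,6,w=5), (3,4,w=5), (3,6,w=6), (5,6,w=4); sum of weights 1 + 5 + 5 + 6 + 4 = 21)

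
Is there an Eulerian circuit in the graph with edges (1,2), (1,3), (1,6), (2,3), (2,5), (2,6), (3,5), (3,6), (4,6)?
No (2 vertices have odd degree: {1, 4}; Eulerian circuit requires 0)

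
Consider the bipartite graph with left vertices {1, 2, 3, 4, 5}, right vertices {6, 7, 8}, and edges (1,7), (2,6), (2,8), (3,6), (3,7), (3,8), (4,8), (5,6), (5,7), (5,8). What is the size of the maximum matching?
3 (matching: (1,7), (2,8), (3,6); upper bound min(|L|,|R|) = min(5,3) = 3)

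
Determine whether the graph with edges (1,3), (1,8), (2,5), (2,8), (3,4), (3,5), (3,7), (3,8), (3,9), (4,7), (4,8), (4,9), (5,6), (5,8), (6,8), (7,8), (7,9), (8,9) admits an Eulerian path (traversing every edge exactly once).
Yes — and in fact it has an Eulerian circuit (the graph is connected and all 9 vertices have even degree)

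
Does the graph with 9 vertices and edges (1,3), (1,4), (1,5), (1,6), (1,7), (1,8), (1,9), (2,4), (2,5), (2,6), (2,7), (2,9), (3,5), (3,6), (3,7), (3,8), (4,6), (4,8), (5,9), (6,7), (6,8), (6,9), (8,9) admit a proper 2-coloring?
No (odd cycle of length 3: 6 -> 1 -> 3 -> 6)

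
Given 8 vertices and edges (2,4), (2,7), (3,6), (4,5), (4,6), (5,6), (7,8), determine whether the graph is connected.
No, it has 2 components: {1}, {2, 3, 4, 5, 6, 7, 8}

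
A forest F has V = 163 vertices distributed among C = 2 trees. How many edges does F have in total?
161 (Each of the 2 component trees on V_i vertices has V_i - 1 edges; summing gives V - C = 163 - 2 = 161)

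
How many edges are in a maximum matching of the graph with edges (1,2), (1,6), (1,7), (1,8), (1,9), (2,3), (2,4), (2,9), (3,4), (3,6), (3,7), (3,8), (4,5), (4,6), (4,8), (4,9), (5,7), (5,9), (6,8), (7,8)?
4 (matching: (1,9), (3,6), (4,5), (7,8); upper bound floor(n/2) = floor(9/2) = 4)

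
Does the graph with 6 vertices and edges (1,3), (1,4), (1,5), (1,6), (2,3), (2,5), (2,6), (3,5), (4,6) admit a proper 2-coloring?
No (odd cycle of length 3: 6 -> 1 -> 4 -> 6)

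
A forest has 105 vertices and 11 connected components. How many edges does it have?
94 (Each of the 11 component trees on V_i vertices has V_i - 1 edges; summing gives V - C = 105 - 11 = 94)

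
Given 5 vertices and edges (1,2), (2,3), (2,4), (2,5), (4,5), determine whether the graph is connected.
Yes (BFS from 1 visits [1, 2, 3, 4, 5] — all 5 vertices reached)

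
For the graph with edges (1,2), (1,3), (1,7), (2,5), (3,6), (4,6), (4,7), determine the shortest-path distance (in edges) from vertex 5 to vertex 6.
4 (path: 5 -> 2 -> 1 -> 3 -> 6, 4 edges)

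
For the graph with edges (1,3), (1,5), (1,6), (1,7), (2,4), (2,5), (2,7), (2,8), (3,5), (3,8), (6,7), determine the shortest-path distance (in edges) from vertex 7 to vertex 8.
2 (path: 7 -> 2 -> 8, 2 edges)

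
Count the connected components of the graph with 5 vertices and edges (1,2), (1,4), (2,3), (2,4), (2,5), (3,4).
1 (components: {1, 2, 3, 4, 5})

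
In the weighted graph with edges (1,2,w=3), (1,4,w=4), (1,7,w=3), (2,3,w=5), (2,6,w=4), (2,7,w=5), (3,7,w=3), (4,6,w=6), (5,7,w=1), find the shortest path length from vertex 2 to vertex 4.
7 (path: 2 -> 1 -> 4; weights 3 + 4 = 7)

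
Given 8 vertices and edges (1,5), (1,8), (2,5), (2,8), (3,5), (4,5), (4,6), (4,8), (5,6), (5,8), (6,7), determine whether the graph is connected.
Yes (BFS from 1 visits [1, 5, 8, 2, 3, 4, 6, 7] — all 8 vertices reached)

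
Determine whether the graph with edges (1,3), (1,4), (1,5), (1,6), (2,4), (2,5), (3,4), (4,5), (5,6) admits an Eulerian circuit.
Yes (the graph is connected and all 6 vertices have even degree)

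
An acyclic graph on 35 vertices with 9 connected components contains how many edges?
26 (Each of the 9 component trees on V_i vertices has V_i - 1 edges; summing gives V - C = 35 - 9 = 26)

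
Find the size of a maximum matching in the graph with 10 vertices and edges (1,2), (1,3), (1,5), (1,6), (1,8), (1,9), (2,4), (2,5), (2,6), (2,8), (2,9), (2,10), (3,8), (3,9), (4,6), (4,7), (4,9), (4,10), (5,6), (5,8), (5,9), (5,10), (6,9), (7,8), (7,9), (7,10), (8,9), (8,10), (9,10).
5 (matching: (1,5), (2,8), (3,9), (4,6), (7,10); upper bound floor(n/2) = floor(10/2) = 5)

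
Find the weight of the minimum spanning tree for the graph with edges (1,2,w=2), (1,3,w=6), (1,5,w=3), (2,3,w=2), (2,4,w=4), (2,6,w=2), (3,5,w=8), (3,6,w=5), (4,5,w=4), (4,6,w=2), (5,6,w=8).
11 (MST edges: (1,2,w=2), (1,5,w=3), (2,3,w=2), (2,6,w=2), (4,6,w=2); sum of weights 2 + 3 + 2 + 2 + 2 = 11)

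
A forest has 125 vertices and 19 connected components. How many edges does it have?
106 (Each of the 19 component trees on V_i vertices has V_i - 1 edges; summing gives V - C = 125 - 19 = 106)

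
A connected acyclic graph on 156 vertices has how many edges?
155 (A tree on V vertices has V - 1 edges, so 156 - 1 = 155)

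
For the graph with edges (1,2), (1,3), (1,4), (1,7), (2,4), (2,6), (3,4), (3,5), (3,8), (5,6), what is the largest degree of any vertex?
4 (attained at vertices 1, 3)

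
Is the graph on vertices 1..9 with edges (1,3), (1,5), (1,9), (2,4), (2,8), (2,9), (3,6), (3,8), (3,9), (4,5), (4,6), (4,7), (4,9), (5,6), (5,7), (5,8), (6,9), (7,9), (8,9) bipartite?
No (odd cycle of length 3: 3 -> 1 -> 9 -> 3)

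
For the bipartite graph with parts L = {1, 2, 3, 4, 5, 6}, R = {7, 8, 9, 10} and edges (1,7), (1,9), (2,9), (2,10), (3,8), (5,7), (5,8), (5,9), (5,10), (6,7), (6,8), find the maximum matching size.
4 (matching: (1,9), (2,10), (3,8), (5,7); upper bound min(|L|,|R|) = min(6,4) = 4)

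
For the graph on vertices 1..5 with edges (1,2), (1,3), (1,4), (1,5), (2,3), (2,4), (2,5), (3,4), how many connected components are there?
1 (components: {1, 2, 3, 4, 5})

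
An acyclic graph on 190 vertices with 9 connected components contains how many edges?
181 (Each of the 9 component trees on V_i vertices has V_i - 1 edges; summing gives V - C = 190 - 9 = 181)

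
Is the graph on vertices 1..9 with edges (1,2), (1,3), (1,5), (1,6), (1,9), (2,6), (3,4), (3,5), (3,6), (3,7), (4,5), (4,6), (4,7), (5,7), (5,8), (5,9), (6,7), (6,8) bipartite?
No (odd cycle of length 3: 5 -> 1 -> 9 -> 5)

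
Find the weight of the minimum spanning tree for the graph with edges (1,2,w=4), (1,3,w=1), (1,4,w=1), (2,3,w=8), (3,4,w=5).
6 (MST edges: (1,2,w=4), (1,3,w=1), (1,4,w=1); sum of weights 4 + 1 + 1 = 6)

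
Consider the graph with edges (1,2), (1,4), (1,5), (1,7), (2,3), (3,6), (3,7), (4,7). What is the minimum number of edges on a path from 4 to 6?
3 (path: 4 -> 7 -> 3 -> 6, 3 edges)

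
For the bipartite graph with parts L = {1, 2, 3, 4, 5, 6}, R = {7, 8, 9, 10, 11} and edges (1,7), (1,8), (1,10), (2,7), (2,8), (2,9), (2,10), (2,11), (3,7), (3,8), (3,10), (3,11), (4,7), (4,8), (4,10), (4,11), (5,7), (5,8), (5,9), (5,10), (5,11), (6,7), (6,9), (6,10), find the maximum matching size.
5 (matching: (1,10), (2,11), (3,8), (4,7), (5,9); upper bound min(|L|,|R|) = min(6,5) = 5)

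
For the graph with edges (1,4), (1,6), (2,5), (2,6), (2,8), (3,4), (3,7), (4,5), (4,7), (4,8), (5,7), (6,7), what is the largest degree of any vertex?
5 (attained at vertex 4)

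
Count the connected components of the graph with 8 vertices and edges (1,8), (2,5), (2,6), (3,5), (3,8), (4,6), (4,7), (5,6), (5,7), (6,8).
1 (components: {1, 2, 3, 4, 5, 6, 7, 8})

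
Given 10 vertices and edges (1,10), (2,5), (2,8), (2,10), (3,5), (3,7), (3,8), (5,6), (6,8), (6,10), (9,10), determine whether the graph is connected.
No, it has 2 components: {1, 2, 3, 5, 6, 7, 8, 9, 10}, {4}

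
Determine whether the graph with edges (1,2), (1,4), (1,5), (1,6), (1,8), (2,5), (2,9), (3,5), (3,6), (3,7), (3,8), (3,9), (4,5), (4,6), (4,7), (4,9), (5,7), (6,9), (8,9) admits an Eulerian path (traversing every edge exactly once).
No (8 vertices have odd degree: {1, 2, 3, 4, 5, 7, 8, 9}; Eulerian path requires 0 or 2)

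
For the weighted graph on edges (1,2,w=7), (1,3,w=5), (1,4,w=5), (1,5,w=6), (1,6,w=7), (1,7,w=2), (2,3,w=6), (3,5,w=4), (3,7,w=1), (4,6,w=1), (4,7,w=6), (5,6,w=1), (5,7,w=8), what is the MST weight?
15 (MST edges: (1,7,w=2), (2,3,w=6), (3,5,w=4), (3,7,w=1), (4,6,w=1), (5,6,w=1); sum of weights 2 + 6 + 4 + 1 + 1 + 1 = 15)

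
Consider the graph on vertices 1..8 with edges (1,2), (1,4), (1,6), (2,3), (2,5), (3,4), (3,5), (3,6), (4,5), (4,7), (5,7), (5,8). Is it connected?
Yes (BFS from 1 visits [1, 2, 4, 6, 3, 5, 7, 8] — all 8 vertices reached)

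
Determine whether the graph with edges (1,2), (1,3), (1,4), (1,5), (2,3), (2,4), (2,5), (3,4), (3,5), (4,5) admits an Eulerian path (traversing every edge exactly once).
Yes — and in fact it has an Eulerian circuit (the graph is connected and all 5 vertices have even degree)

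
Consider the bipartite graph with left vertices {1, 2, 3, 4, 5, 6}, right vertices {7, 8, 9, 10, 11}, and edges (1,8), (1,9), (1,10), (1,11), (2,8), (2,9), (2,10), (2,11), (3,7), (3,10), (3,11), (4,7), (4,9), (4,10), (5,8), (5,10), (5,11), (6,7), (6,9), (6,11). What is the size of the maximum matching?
5 (matching: (1,11), (2,10), (3,7), (4,9), (5,8); upper bound min(|L|,|R|) = min(6,5) = 5)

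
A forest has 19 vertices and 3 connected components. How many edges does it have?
16 (Each of the 3 component trees on V_i vertices has V_i - 1 edges; summing gives V - C = 19 - 3 = 16)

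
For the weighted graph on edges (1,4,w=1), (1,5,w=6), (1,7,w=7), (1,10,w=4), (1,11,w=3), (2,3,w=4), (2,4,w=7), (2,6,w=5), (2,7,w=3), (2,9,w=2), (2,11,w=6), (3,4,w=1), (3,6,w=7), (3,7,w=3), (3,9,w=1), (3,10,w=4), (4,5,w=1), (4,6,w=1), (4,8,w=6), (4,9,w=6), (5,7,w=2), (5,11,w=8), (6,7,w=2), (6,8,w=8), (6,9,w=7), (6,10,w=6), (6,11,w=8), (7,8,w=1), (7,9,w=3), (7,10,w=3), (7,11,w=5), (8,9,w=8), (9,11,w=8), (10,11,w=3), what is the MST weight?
16 (MST edges: (1,4,w=1), (1,11,w=3), (2,9,w=2), (3,4,w=1), (3,9,w=1), (4,5,w=1), (4,6,w=1), (5,7,w=2), (7,8,w=1), (7,10,w=3); sum of weights 1 + 3 + 2 + 1 + 1 + 1 + 1 + 2 + 1 + 3 = 16)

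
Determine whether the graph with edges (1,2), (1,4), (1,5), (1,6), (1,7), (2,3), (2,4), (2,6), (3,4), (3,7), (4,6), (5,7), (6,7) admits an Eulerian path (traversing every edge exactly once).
Yes (the graph is connected and exactly 2 vertices have odd degree: {1, 3}; any Eulerian path must start and end at those)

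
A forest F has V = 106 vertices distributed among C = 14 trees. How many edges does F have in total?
92 (Each of the 14 component trees on V_i vertices has V_i - 1 edges; summing gives V - C = 106 - 14 = 92)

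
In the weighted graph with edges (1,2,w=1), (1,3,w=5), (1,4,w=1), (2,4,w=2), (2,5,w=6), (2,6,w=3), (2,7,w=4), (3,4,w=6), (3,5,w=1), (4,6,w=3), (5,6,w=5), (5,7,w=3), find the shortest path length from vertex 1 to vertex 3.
5 (path: 1 -> 3; weights 5 = 5)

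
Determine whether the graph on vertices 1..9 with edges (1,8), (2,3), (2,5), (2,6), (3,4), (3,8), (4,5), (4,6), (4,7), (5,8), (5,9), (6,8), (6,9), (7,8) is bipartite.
Yes. Partition: {1, 3, 5, 6, 7}, {2, 4, 8, 9}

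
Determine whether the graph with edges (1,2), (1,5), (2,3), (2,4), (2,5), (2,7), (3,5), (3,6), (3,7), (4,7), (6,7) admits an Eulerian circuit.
No (2 vertices have odd degree: {2, 5}; Eulerian circuit requires 0)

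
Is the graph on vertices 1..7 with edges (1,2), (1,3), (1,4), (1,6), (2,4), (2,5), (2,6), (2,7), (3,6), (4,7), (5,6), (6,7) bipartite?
No (odd cycle of length 3: 2 -> 1 -> 4 -> 2)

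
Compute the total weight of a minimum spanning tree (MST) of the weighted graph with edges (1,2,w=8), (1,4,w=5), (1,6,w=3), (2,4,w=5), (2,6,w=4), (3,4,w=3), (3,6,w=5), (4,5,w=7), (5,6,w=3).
18 (MST edges: (1,4,w=5), (1,6,w=3), (2,6,w=4), (3,4,w=3), (5,6,w=3); sum of weights 5 + 3 + 4 + 3 + 3 = 18)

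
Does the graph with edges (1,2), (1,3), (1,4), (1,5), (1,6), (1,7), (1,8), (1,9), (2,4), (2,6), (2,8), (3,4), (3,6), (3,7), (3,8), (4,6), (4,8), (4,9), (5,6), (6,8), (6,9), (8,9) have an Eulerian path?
Yes (the graph is connected and exactly 2 vertices have odd degree: {3, 6}; any Eulerian path must start and end at those)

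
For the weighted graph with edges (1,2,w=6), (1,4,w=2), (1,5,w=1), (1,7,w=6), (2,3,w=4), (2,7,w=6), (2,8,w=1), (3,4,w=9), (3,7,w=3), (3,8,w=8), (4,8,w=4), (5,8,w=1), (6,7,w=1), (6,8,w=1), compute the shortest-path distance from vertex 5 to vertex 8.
1 (path: 5 -> 8; weights 1 = 1)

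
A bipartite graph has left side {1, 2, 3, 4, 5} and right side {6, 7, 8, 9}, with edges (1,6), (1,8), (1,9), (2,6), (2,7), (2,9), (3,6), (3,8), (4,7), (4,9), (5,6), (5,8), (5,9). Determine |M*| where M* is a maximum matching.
4 (matching: (1,9), (2,7), (3,8), (5,6); upper bound min(|L|,|R|) = min(5,4) = 4)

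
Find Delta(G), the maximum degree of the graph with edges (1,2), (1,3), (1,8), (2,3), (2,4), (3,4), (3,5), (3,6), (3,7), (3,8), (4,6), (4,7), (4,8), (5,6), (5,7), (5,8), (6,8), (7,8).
7 (attained at vertex 3)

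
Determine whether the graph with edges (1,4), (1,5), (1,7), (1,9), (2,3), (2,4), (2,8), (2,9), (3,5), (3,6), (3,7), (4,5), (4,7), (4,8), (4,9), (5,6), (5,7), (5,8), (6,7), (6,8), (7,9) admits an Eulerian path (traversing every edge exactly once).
Yes — and in fact it has an Eulerian circuit (the graph is connected and all 9 vertices have even degree)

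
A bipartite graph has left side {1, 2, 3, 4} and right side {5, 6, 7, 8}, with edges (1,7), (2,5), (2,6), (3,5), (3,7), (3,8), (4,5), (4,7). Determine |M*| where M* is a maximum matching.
4 (matching: (1,7), (2,6), (3,8), (4,5); upper bound min(|L|,|R|) = min(4,4) = 4)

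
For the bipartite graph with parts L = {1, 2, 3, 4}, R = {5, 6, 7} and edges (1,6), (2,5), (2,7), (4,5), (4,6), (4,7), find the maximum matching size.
3 (matching: (1,6), (2,7), (4,5); upper bound min(|L|,|R|) = min(4,3) = 3)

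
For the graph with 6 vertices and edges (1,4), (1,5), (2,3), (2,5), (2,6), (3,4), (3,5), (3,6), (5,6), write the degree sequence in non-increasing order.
[4, 4, 3, 3, 2, 2] (degrees: deg(1)=2, deg(2)=3, deg(3)=4, deg(4)=2, deg(5)=4, deg(6)=3)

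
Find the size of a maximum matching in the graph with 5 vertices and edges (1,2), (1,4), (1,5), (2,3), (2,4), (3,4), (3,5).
2 (matching: (1,4), (3,5); upper bound floor(n/2) = floor(5/2) = 2)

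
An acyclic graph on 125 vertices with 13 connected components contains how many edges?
112 (Each of the 13 component trees on V_i vertices has V_i - 1 edges; summing gives V - C = 125 - 13 = 112)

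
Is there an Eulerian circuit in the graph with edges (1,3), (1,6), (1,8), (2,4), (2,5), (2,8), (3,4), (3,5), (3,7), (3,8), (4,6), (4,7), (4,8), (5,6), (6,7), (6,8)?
No (8 vertices have odd degree: {1, 2, 3, 4, 5, 6, 7, 8}; Eulerian circuit requires 0)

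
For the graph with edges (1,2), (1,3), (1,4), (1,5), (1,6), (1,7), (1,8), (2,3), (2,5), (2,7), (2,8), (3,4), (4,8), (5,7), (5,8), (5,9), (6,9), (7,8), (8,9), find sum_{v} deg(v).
38 (handshake: sum of degrees = 2|E| = 2 x 19 = 38)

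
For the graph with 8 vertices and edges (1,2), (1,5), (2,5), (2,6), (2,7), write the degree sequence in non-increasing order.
[4, 2, 2, 1, 1, 0, 0, 0] (degrees: deg(1)=2, deg(2)=4, deg(3)=0, deg(4)=0, deg(5)=2, deg(6)=1, deg(7)=1, deg(8)=0)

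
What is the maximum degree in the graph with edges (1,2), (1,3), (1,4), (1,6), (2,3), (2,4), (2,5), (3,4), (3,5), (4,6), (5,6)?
4 (attained at vertices 1, 2, 3, 4)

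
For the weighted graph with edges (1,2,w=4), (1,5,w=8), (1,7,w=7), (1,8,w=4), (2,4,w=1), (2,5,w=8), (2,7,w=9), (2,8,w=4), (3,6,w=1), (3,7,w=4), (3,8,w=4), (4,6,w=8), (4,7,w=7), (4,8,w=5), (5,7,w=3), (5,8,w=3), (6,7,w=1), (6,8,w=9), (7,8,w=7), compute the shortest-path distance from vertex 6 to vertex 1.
8 (path: 6 -> 7 -> 1; weights 1 + 7 = 8)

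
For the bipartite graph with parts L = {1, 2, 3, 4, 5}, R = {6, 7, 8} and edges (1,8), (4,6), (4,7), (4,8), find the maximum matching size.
2 (matching: (1,8), (4,7); upper bound min(|L|,|R|) = min(5,3) = 3)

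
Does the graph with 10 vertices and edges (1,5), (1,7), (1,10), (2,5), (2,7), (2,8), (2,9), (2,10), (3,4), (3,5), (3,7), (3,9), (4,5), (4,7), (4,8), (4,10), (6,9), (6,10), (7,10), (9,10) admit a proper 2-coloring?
No (odd cycle of length 3: 7 -> 1 -> 10 -> 7)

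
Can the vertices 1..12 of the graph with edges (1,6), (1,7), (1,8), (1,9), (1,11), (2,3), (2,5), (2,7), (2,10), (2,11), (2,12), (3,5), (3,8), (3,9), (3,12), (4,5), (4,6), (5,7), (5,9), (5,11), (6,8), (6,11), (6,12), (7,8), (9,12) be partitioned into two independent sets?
No (odd cycle of length 3: 7 -> 1 -> 8 -> 7)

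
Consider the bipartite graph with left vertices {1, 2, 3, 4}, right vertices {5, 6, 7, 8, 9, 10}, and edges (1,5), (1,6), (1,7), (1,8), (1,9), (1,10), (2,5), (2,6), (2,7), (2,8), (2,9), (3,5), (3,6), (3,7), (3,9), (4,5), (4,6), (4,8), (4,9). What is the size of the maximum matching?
4 (matching: (1,10), (2,9), (3,7), (4,8); upper bound min(|L|,|R|) = min(4,6) = 4)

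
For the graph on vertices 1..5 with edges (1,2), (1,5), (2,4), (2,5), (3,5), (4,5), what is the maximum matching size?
2 (matching: (2,4), (3,5); upper bound floor(n/2) = floor(5/2) = 2)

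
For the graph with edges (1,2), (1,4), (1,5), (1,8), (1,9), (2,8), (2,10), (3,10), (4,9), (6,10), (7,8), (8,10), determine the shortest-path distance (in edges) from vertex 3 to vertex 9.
4 (path: 3 -> 10 -> 8 -> 1 -> 9, 4 edges)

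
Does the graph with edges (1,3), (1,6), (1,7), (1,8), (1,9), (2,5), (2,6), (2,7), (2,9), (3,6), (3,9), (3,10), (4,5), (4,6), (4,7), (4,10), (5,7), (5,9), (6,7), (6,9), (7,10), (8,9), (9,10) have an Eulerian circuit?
No (2 vertices have odd degree: {1, 9}; Eulerian circuit requires 0)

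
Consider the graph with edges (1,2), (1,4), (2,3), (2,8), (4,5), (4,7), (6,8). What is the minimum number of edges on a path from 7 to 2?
3 (path: 7 -> 4 -> 1 -> 2, 3 edges)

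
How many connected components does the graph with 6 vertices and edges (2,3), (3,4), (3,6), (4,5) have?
2 (components: {1}, {2, 3, 4, 5, 6})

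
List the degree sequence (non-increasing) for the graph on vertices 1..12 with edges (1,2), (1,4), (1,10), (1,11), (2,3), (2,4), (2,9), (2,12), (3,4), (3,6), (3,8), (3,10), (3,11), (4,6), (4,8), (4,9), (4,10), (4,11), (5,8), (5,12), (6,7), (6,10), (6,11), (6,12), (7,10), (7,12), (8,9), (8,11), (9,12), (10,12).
[8, 6, 6, 6, 6, 5, 5, 5, 4, 4, 3, 2] (degrees: deg(1)=4, deg(2)=5, deg(3)=6, deg(4)=8, deg(5)=2, deg(6)=6, deg(7)=3, deg(8)=5, deg(9)=4, deg(10)=6, deg(11)=5, deg(12)=6)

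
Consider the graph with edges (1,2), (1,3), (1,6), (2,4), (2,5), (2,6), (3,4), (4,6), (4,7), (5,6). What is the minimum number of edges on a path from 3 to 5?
3 (path: 3 -> 4 -> 2 -> 5, 3 edges)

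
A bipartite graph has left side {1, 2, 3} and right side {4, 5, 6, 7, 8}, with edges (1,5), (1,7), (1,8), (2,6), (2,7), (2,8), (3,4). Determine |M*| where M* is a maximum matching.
3 (matching: (1,8), (2,7), (3,4); upper bound min(|L|,|R|) = min(3,5) = 3)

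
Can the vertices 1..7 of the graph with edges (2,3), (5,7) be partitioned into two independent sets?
Yes. Partition: {1, 2, 4, 5, 6}, {3, 7}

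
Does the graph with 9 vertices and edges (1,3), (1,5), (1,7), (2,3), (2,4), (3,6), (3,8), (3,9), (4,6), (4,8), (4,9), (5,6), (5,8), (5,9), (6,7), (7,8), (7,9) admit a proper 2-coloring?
Yes. Partition: {1, 2, 6, 8, 9}, {3, 4, 5, 7}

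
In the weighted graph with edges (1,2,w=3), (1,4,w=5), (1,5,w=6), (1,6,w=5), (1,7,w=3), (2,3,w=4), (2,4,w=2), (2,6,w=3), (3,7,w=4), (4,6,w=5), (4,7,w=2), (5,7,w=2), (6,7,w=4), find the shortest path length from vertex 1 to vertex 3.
7 (path: 1 -> 2 -> 3; weights 3 + 4 = 7)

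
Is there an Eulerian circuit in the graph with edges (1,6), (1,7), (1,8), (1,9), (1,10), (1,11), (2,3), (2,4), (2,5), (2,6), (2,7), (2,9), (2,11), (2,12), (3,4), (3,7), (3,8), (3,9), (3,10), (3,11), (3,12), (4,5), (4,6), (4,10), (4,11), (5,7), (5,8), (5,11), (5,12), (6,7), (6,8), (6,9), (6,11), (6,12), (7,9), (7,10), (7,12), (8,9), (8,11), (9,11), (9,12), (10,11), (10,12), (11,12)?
Yes (the graph is connected and all 12 vertices have even degree)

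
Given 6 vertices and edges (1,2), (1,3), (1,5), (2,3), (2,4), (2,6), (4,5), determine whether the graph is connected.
Yes (BFS from 1 visits [1, 2, 3, 5, 4, 6] — all 6 vertices reached)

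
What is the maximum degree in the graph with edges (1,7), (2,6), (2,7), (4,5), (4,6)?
2 (attained at vertices 2, 4, 6, 7)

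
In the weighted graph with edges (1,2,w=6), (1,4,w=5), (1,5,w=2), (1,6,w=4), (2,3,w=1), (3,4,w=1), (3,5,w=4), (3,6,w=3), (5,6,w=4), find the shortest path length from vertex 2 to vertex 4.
2 (path: 2 -> 3 -> 4; weights 1 + 1 = 2)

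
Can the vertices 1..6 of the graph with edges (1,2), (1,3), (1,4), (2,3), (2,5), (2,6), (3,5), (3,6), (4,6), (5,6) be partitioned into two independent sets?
No (odd cycle of length 3: 2 -> 1 -> 3 -> 2)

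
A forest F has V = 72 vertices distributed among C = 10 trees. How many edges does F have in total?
62 (Each of the 10 component trees on V_i vertices has V_i - 1 edges; summing gives V - C = 72 - 10 = 62)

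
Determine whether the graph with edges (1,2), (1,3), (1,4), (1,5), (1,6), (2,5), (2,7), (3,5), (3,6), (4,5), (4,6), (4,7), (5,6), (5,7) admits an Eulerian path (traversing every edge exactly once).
No (4 vertices have odd degree: {1, 2, 3, 7}; Eulerian path requires 0 or 2)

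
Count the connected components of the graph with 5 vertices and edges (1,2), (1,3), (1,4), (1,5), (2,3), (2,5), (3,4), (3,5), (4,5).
1 (components: {1, 2, 3, 4, 5})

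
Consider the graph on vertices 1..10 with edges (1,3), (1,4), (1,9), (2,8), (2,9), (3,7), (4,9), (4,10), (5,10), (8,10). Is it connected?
No, it has 2 components: {1, 2, 3, 4, 5, 7, 8, 9, 10}, {6}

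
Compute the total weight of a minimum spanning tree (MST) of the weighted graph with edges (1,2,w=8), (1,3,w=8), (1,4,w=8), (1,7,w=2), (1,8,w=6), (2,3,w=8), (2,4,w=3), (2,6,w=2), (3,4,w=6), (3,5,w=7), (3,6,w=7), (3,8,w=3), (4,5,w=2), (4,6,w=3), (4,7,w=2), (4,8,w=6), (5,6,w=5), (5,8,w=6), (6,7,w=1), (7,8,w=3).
15 (MST edges: (1,7,w=2), (2,6,w=2), (3,8,w=3), (4,5,w=2), (4,7,w=2), (6,7,w=1), (7,8,w=3); sum of weights 2 + 2 + 3 + 2 + 2 + 1 + 3 = 15)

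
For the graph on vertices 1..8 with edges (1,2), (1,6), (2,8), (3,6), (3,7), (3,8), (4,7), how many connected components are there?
2 (components: {1, 2, 3, 4, 6, 7, 8}, {5})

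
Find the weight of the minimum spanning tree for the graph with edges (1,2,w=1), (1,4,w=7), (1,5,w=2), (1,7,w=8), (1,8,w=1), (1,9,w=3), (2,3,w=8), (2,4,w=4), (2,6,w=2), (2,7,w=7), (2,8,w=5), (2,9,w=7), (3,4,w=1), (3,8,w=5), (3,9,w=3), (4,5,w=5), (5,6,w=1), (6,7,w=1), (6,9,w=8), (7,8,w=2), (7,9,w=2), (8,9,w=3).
12 (MST edges: (1,2,w=1), (1,5,w=2), (1,8,w=1), (3,4,w=1), (3,9,w=3), (5,6,w=1), (6,7,w=1), (7,9,w=2); sum of weights 1 + 2 + 1 + 1 + 3 + 1 + 1 + 2 = 12)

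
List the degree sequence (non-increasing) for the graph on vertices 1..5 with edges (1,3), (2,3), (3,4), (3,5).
[4, 1, 1, 1, 1] (degrees: deg(1)=1, deg(2)=1, deg(3)=4, deg(4)=1, deg(5)=1)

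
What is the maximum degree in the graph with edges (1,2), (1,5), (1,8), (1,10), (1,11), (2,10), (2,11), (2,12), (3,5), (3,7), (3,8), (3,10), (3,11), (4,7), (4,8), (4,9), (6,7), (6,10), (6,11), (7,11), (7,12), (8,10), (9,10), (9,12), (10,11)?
7 (attained at vertex 10)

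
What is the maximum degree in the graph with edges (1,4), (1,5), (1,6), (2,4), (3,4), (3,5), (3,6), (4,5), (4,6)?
5 (attained at vertex 4)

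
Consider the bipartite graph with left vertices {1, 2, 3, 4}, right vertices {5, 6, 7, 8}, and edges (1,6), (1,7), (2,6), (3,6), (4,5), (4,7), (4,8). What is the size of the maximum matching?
3 (matching: (1,7), (2,6), (4,8); upper bound min(|L|,|R|) = min(4,4) = 4)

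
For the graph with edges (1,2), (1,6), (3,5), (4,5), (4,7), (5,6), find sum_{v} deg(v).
12 (handshake: sum of degrees = 2|E| = 2 x 6 = 12)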